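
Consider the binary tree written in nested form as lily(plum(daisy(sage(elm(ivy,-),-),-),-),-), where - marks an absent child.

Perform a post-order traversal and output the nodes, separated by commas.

Post-order visits the left subtree, then the right subtree, then the node.
At lily: go left to plum.
  At plum: go left to daisy.
    At daisy: go left to sage.
      At sage: go left to elm.
        At elm: go left to ivy.
          ivy is a leaf — visit ivy.
        At elm: no right child.
        Visit elm.
      At sage: no right child.
      Visit sage.
    At daisy: no right child.
    Visit daisy.
  At plum: no right child.
  Visit plum.
At lily: no right child.
Visit lily.

ivy, elm, sage, daisy, plum, lily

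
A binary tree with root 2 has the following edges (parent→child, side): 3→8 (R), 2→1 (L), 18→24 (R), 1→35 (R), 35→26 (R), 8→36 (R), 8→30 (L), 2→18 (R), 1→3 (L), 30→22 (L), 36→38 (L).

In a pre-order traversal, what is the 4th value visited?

Pre-order visits the node, then its left subtree, then its right subtree.
Visit 2.
At 2: go left to 1.
  Visit 1.
  At 1: go left to 3.
    Visit 3.
    At 3: no left child.
    At 3: go right to 8.
      Visit 8.
      At 8: go left to 30.
        Visit 30.
        At 30: go left to 22.
          22 is a leaf — visit 22.
        At 30: no right child.
      At 8: go right to 36.
        Visit 36.
        At 36: go left to 38.
          38 is a leaf — visit 38.
        At 36: no right child.
  At 1: go right to 35.
    Visit 35.
    At 35: no left child.
    At 35: go right to 26.
      26 is a leaf — visit 26.
At 2: go right to 18.
  Visit 18.
  At 18: no left child.
  At 18: go right to 24.
    24 is a leaf — visit 24.
Full pre-order sequence: 2, 1, 3, 8, 30, 22, 36, 38, 35, 26, 18, 24.

8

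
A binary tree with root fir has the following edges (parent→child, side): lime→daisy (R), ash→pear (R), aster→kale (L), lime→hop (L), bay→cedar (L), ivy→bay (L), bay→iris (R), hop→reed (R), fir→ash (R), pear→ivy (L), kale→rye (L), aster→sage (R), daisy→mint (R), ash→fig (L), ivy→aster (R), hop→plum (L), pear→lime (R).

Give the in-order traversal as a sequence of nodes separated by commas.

fir, fig, ash, cedar, bay, iris, ivy, rye, kale, aster, sage, pear, plum, hop, reed, lime, daisy, mint

In-order visits the left subtree, then the node, then the right subtree.
At fir: no left child.
Visit fir.
At fir: go right to ash.
  At ash: go left to fig.
    fig is a leaf — visit fig.
  Visit ash.
  At ash: go right to pear.
    At pear: go left to ivy.
      At ivy: go left to bay.
        At bay: go left to cedar.
          cedar is a leaf — visit cedar.
        Visit bay.
        At bay: go right to iris.
          iris is a leaf — visit iris.
      Visit ivy.
      At ivy: go right to aster.
        At aster: go left to kale.
          At kale: go left to rye.
            rye is a leaf — visit rye.
          Visit kale.
          At kale: no right child.
        Visit aster.
        At aster: go right to sage.
          sage is a leaf — visit sage.
    Visit pear.
    At pear: go right to lime.
      At lime: go left to hop.
        At hop: go left to plum.
          plum is a leaf — visit plum.
        Visit hop.
        At hop: go right to reed.
          reed is a leaf — visit reed.
      Visit lime.
      At lime: go right to daisy.
        At daisy: no left child.
        Visit daisy.
        At daisy: go right to mint.
          mint is a leaf — visit mint.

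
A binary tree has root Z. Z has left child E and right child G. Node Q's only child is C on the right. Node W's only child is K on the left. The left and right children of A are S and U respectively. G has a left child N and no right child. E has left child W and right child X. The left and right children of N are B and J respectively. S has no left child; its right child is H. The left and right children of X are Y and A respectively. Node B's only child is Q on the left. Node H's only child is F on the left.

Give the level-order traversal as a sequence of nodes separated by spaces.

Z E G W X N K Y A B J S U Q H C F

Level-order visits nodes level by level from the root, left to right within each level.
Level 0: Z
Level 1: E, G
Level 2: W, X, N
Level 3: K, Y, A, B, J
Level 4: S, U, Q
Level 5: H, C
Level 6: F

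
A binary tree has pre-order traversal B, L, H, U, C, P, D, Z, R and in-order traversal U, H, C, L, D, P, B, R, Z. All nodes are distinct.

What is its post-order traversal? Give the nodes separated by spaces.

U C H D P L R Z B

The first element of pre-order is the root; it splits in-order into left and right subtrees.
Root B: left subtree has 6 nodes {U, H, C, L, D, P}, right has 2 {R, Z}.
  Root L: left subtree has 3 nodes {U, H, C}, right has 2 {D, P}.
    Root H: left subtree has 1 node {U}, right has 1 {C}.
    Root P: left subtree has 1 node {D}, right has 0 { }.
  Root Z: left subtree has 1 node {R}, right has 0 { }.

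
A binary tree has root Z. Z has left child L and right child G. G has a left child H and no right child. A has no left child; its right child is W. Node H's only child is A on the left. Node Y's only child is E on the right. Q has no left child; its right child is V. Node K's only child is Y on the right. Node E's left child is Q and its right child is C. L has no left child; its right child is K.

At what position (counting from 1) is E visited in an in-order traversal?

6

In-order visits the left subtree, then the node, then the right subtree.
At Z: go left to L.
  At L: no left child.
  Visit L.
  At L: go right to K.
    At K: no left child.
    Visit K.
    At K: go right to Y.
      At Y: no left child.
      Visit Y.
      At Y: go right to E.
        At E: go left to Q.
          At Q: no left child.
          Visit Q.
          At Q: go right to V.
            V is a leaf — visit V.
        Visit E.
        At E: go right to C.
          C is a leaf — visit C.
Visit Z.
At Z: go right to G.
  At G: go left to H.
    At H: go left to A.
      At A: no left child.
      Visit A.
      At A: go right to W.
        W is a leaf — visit W.
    Visit H.
    At H: no right child.
  Visit G.
  At G: no right child.
Full in-order sequence: L, K, Y, Q, V, E, C, Z, A, W, H, G.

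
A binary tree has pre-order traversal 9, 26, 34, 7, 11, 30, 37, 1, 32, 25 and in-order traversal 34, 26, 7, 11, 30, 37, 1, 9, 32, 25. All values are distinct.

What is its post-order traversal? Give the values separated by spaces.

34 1 37 30 11 7 26 25 32 9

The first element of pre-order is the root; it splits in-order into left and right subtrees.
Root 9: left subtree has 7 nodes {34, 26, 7, 11, 30, 37, 1}, right has 2 {32, 25}.
  Root 26: left subtree has 1 node {34}, right has 5 {7, 11, 30, 37, 1}.
    Root 7: left subtree has 0 nodes { }, right has 4 {11, 30, 37, 1}.
      Root 11: left subtree has 0 nodes { }, right has 3 {30, 37, 1}.
        Root 30: left subtree has 0 nodes { }, right has 2 {37, 1}.
          Root 37: left subtree has 0 nodes { }, right has 1 {1}.
  Root 32: left subtree has 0 nodes { }, right has 1 {25}.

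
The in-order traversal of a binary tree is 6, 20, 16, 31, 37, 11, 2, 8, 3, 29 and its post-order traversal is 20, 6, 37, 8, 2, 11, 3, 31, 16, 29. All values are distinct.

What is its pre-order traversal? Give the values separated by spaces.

29 16 6 20 31 3 11 37 2 8

The last element of post-order is the root; it splits in-order into left and right subtrees.
Root 29: left subtree has 9 nodes {6, 20, 16, 31, 37, 11, 2, 8, 3}, right has 0 { }.
  Root 16: left subtree has 2 nodes {6, 20}, right has 6 {31, 37, 11, 2, 8, 3}.
    Root 6: left subtree has 0 nodes { }, right has 1 {20}.
    Root 31: left subtree has 0 nodes { }, right has 5 {37, 11, 2, 8, 3}.
      Root 3: left subtree has 4 nodes {37, 11, 2, 8}, right has 0 { }.
        Root 11: left subtree has 1 node {37}, right has 2 {2, 8}.
          Root 2: left subtree has 0 nodes { }, right has 1 {8}.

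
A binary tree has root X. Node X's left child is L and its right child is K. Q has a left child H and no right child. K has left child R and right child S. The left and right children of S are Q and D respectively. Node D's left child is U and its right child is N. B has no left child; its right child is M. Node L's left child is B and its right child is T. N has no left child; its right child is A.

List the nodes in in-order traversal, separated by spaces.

B M L T X R K H Q S U D N A

In-order visits the left subtree, then the node, then the right subtree.
At X: go left to L.
  At L: go left to B.
    At B: no left child.
    Visit B.
    At B: go right to M.
      M is a leaf — visit M.
  Visit L.
  At L: go right to T.
    T is a leaf — visit T.
Visit X.
At X: go right to K.
  At K: go left to R.
    R is a leaf — visit R.
  Visit K.
  At K: go right to S.
    At S: go left to Q.
      At Q: go left to H.
        H is a leaf — visit H.
      Visit Q.
      At Q: no right child.
    Visit S.
    At S: go right to D.
      At D: go left to U.
        U is a leaf — visit U.
      Visit D.
      At D: go right to N.
        At N: no left child.
        Visit N.
        At N: go right to A.
          A is a leaf — visit A.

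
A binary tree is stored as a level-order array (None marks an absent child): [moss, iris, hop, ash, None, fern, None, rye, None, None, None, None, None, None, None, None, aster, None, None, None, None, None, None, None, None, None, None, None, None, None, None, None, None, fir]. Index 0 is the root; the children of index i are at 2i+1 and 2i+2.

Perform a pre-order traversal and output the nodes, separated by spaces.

moss iris ash rye aster fir hop fern

Pre-order visits the node, then its left subtree, then its right subtree.
Visit moss.
At moss: go left to iris.
  Visit iris.
  At iris: go left to ash.
    Visit ash.
    At ash: go left to rye.
      Visit rye.
      At rye: no left child.
      At rye: go right to aster.
        Visit aster.
        At aster: go left to fir.
          fir is a leaf — visit fir.
        At aster: no right child.
    At ash: no right child.
  At iris: no right child.
At moss: go right to hop.
  Visit hop.
  At hop: go left to fern.
    fern is a leaf — visit fern.
  At hop: no right child.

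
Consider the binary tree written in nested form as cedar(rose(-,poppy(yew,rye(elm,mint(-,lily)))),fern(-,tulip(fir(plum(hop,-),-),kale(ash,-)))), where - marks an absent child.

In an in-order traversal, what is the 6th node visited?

mint

In-order visits the left subtree, then the node, then the right subtree.
At cedar: go left to rose.
  At rose: no left child.
  Visit rose.
  At rose: go right to poppy.
    At poppy: go left to yew.
      yew is a leaf — visit yew.
    Visit poppy.
    At poppy: go right to rye.
      At rye: go left to elm.
        elm is a leaf — visit elm.
      Visit rye.
      At rye: go right to mint.
        At mint: no left child.
        Visit mint.
        At mint: go right to lily.
          lily is a leaf — visit lily.
Visit cedar.
At cedar: go right to fern.
  At fern: no left child.
  Visit fern.
  At fern: go right to tulip.
    At tulip: go left to fir.
      At fir: go left to plum.
        At plum: go left to hop.
          hop is a leaf — visit hop.
        Visit plum.
        At plum: no right child.
      Visit fir.
      At fir: no right child.
    Visit tulip.
    At tulip: go right to kale.
      At kale: go left to ash.
        ash is a leaf — visit ash.
      Visit kale.
      At kale: no right child.
Full in-order sequence: rose, yew, poppy, elm, rye, mint, lily, cedar, fern, hop, plum, fir, tulip, ash, kale.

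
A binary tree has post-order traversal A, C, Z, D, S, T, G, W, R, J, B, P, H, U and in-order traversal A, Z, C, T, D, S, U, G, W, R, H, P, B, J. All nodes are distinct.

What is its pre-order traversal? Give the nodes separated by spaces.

The last element of post-order is the root; it splits in-order into left and right subtrees.
Root U: left subtree has 6 nodes {A, Z, C, T, D, S}, right has 7 {G, W, R, H, P, B, J}.
  Root T: left subtree has 3 nodes {A, Z, C}, right has 2 {D, S}.
    Root Z: left subtree has 1 node {A}, right has 1 {C}.
    Root S: left subtree has 1 node {D}, right has 0 { }.
  Root H: left subtree has 3 nodes {G, W, R}, right has 3 {P, B, J}.
    Root R: left subtree has 2 nodes {G, W}, right has 0 { }.
      Root W: left subtree has 1 node {G}, right has 0 { }.
    Root P: left subtree has 0 nodes { }, right has 2 {B, J}.
      Root B: left subtree has 0 nodes { }, right has 1 {J}.

U T Z A C S D H R W G P B J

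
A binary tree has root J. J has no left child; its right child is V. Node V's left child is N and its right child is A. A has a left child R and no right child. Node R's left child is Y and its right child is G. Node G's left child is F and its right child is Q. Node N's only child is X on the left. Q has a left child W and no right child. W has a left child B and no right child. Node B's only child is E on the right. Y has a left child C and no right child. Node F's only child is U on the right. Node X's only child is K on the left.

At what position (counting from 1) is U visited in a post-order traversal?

6

Post-order visits the left subtree, then the right subtree, then the node.
At J: no left child.
At J: go right to V.
  At V: go left to N.
    At N: go left to X.
      At X: go left to K.
        K is a leaf — visit K.
      At X: no right child.
      Visit X.
    At N: no right child.
    Visit N.
  At V: go right to A.
    At A: go left to R.
      At R: go left to Y.
        At Y: go left to C.
          C is a leaf — visit C.
        At Y: no right child.
        Visit Y.
      At R: go right to G.
        At G: go left to F.
          At F: no left child.
          At F: go right to U.
            U is a leaf — visit U.
          Visit F.
        At G: go right to Q.
          At Q: go left to W.
            At W: go left to B.
              At B: no left child.
              At B: go right to E.
                E is a leaf — visit E.
              Visit B.
            At W: no right child.
            Visit W.
          At Q: no right child.
          Visit Q.
        Visit G.
      Visit R.
    At A: no right child.
    Visit A.
  Visit V.
Visit J.
Full post-order sequence: K, X, N, C, Y, U, F, E, B, W, Q, G, R, A, V, J.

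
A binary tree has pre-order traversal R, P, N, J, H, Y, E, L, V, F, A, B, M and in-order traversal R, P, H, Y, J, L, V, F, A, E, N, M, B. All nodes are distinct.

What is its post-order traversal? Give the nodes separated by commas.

Y, H, A, F, V, L, E, J, M, B, N, P, R

The first element of pre-order is the root; it splits in-order into left and right subtrees.
Root R: left subtree has 0 nodes { }, right has 12 {P, H, Y, J, L, V, F, A, E, N, M, B}.
  Root P: left subtree has 0 nodes { }, right has 11 {H, Y, J, L, V, F, A, E, N, M, B}.
    Root N: left subtree has 8 nodes {H, Y, J, L, V, F, A, E}, right has 2 {M, B}.
      Root J: left subtree has 2 nodes {H, Y}, right has 5 {L, V, F, A, E}.
        Root H: left subtree has 0 nodes { }, right has 1 {Y}.
        Root E: left subtree has 4 nodes {L, V, F, A}, right has 0 { }.
          Root L: left subtree has 0 nodes { }, right has 3 {V, F, A}.
            Root V: left subtree has 0 nodes { }, right has 2 {F, A}.
              Root F: left subtree has 0 nodes { }, right has 1 {A}.
      Root B: left subtree has 1 node {M}, right has 0 { }.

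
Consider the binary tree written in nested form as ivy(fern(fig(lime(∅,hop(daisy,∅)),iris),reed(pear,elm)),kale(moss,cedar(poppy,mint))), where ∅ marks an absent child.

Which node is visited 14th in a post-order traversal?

kale

Post-order visits the left subtree, then the right subtree, then the node.
At ivy: go left to fern.
  At fern: go left to fig.
    At fig: go left to lime.
      At lime: no left child.
      At lime: go right to hop.
        At hop: go left to daisy.
          daisy is a leaf — visit daisy.
        At hop: no right child.
        Visit hop.
      Visit lime.
    At fig: go right to iris.
      iris is a leaf — visit iris.
    Visit fig.
  At fern: go right to reed.
    At reed: go left to pear.
      pear is a leaf — visit pear.
    At reed: go right to elm.
      elm is a leaf — visit elm.
    Visit reed.
  Visit fern.
At ivy: go right to kale.
  At kale: go left to moss.
    moss is a leaf — visit moss.
  At kale: go right to cedar.
    At cedar: go left to poppy.
      poppy is a leaf — visit poppy.
    At cedar: go right to mint.
      mint is a leaf — visit mint.
    Visit cedar.
  Visit kale.
Visit ivy.
Full post-order sequence: daisy, hop, lime, iris, fig, pear, elm, reed, fern, moss, poppy, mint, cedar, kale, ivy.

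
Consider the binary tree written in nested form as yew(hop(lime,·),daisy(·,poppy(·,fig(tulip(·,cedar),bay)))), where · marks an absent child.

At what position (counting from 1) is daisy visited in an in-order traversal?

4

In-order visits the left subtree, then the node, then the right subtree.
At yew: go left to hop.
  At hop: go left to lime.
    lime is a leaf — visit lime.
  Visit hop.
  At hop: no right child.
Visit yew.
At yew: go right to daisy.
  At daisy: no left child.
  Visit daisy.
  At daisy: go right to poppy.
    At poppy: no left child.
    Visit poppy.
    At poppy: go right to fig.
      At fig: go left to tulip.
        At tulip: no left child.
        Visit tulip.
        At tulip: go right to cedar.
          cedar is a leaf — visit cedar.
      Visit fig.
      At fig: go right to bay.
        bay is a leaf — visit bay.
Full in-order sequence: lime, hop, yew, daisy, poppy, tulip, cedar, fig, bay.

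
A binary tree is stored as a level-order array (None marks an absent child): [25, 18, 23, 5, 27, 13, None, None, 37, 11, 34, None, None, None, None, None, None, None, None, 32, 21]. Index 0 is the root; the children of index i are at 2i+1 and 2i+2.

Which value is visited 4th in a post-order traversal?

21

Post-order visits the left subtree, then the right subtree, then the node.
At 25: go left to 18.
  At 18: go left to 5.
    At 5: no left child.
    At 5: go right to 37.
      37 is a leaf — visit 37.
    Visit 5.
  At 18: go right to 27.
    At 27: go left to 11.
      At 11: go left to 32.
        32 is a leaf — visit 32.
      At 11: go right to 21.
        21 is a leaf — visit 21.
      Visit 11.
    At 27: go right to 34.
      34 is a leaf — visit 34.
    Visit 27.
  Visit 18.
At 25: go right to 23.
  At 23: go left to 13.
    13 is a leaf — visit 13.
  At 23: no right child.
  Visit 23.
Visit 25.
Full post-order sequence: 37, 5, 32, 21, 11, 34, 27, 18, 13, 23, 25.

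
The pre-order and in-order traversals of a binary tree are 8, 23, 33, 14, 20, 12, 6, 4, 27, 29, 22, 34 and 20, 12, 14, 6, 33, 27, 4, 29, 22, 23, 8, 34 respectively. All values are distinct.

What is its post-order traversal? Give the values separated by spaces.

12 20 6 14 27 22 29 4 33 23 34 8

The first element of pre-order is the root; it splits in-order into left and right subtrees.
Root 8: left subtree has 10 nodes {20, 12, 14, 6, 33, 27, 4, 29, 22, 23}, right has 1 {34}.
  Root 23: left subtree has 9 nodes {20, 12, 14, 6, 33, 27, 4, 29, 22}, right has 0 { }.
    Root 33: left subtree has 4 nodes {20, 12, 14, 6}, right has 4 {27, 4, 29, 22}.
      Root 14: left subtree has 2 nodes {20, 12}, right has 1 {6}.
        Root 20: left subtree has 0 nodes { }, right has 1 {12}.
      Root 4: left subtree has 1 node {27}, right has 2 {29, 22}.
        Root 29: left subtree has 0 nodes { }, right has 1 {22}.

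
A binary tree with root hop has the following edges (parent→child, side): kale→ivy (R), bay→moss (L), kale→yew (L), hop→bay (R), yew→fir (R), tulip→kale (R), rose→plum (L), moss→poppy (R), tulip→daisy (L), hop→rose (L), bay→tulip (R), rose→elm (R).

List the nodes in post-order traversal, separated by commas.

plum, elm, rose, poppy, moss, daisy, fir, yew, ivy, kale, tulip, bay, hop

Post-order visits the left subtree, then the right subtree, then the node.
At hop: go left to rose.
  At rose: go left to plum.
    plum is a leaf — visit plum.
  At rose: go right to elm.
    elm is a leaf — visit elm.
  Visit rose.
At hop: go right to bay.
  At bay: go left to moss.
    At moss: no left child.
    At moss: go right to poppy.
      poppy is a leaf — visit poppy.
    Visit moss.
  At bay: go right to tulip.
    At tulip: go left to daisy.
      daisy is a leaf — visit daisy.
    At tulip: go right to kale.
      At kale: go left to yew.
        At yew: no left child.
        At yew: go right to fir.
          fir is a leaf — visit fir.
        Visit yew.
      At kale: go right to ivy.
        ivy is a leaf — visit ivy.
      Visit kale.
    Visit tulip.
  Visit bay.
Visit hop.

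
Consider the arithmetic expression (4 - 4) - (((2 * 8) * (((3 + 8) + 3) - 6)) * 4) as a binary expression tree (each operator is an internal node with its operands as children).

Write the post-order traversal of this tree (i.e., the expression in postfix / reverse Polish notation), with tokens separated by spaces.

Post-order on an expression tree gives postfix notation: for each operator, emit left operand, right operand, then the operator.

4 4 - 2 8 * 3 8 + 3 + 6 - * 4 * -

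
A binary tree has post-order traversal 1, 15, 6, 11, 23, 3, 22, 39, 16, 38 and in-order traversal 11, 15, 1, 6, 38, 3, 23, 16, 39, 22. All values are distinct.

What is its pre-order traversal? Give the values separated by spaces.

38 11 6 15 1 16 3 23 39 22

The last element of post-order is the root; it splits in-order into left and right subtrees.
Root 38: left subtree has 4 nodes {11, 15, 1, 6}, right has 5 {3, 23, 16, 39, 22}.
  Root 11: left subtree has 0 nodes { }, right has 3 {15, 1, 6}.
    Root 6: left subtree has 2 nodes {15, 1}, right has 0 { }.
      Root 15: left subtree has 0 nodes { }, right has 1 {1}.
  Root 16: left subtree has 2 nodes {3, 23}, right has 2 {39, 22}.
    Root 3: left subtree has 0 nodes { }, right has 1 {23}.
    Root 39: left subtree has 0 nodes { }, right has 1 {22}.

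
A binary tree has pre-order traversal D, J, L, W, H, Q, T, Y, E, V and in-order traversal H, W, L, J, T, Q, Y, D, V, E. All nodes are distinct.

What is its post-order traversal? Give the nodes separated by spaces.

The first element of pre-order is the root; it splits in-order into left and right subtrees.
Root D: left subtree has 7 nodes {H, W, L, J, T, Q, Y}, right has 2 {V, E}.
  Root J: left subtree has 3 nodes {H, W, L}, right has 3 {T, Q, Y}.
    Root L: left subtree has 2 nodes {H, W}, right has 0 { }.
      Root W: left subtree has 1 node {H}, right has 0 { }.
    Root Q: left subtree has 1 node {T}, right has 1 {Y}.
  Root E: left subtree has 1 node {V}, right has 0 { }.

H W L T Y Q J V E D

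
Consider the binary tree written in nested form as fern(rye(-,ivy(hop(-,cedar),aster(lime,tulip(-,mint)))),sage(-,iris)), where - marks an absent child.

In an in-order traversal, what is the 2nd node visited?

hop

In-order visits the left subtree, then the node, then the right subtree.
At fern: go left to rye.
  At rye: no left child.
  Visit rye.
  At rye: go right to ivy.
    At ivy: go left to hop.
      At hop: no left child.
      Visit hop.
      At hop: go right to cedar.
        cedar is a leaf — visit cedar.
    Visit ivy.
    At ivy: go right to aster.
      At aster: go left to lime.
        lime is a leaf — visit lime.
      Visit aster.
      At aster: go right to tulip.
        At tulip: no left child.
        Visit tulip.
        At tulip: go right to mint.
          mint is a leaf — visit mint.
Visit fern.
At fern: go right to sage.
  At sage: no left child.
  Visit sage.
  At sage: go right to iris.
    iris is a leaf — visit iris.
Full in-order sequence: rye, hop, cedar, ivy, lime, aster, tulip, mint, fern, sage, iris.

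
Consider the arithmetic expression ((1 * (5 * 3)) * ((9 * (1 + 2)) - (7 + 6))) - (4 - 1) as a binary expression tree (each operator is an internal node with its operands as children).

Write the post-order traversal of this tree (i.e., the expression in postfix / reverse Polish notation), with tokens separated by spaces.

1 5 3 * * 9 1 2 + * 7 6 + - * 4 1 - -

Post-order on an expression tree gives postfix notation: for each operator, emit left operand, right operand, then the operator.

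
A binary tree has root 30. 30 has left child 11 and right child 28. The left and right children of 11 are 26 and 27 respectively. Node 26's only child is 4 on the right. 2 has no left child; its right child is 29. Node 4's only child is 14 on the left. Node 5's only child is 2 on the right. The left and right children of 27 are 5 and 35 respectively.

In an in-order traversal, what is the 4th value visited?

11

In-order visits the left subtree, then the node, then the right subtree.
At 30: go left to 11.
  At 11: go left to 26.
    At 26: no left child.
    Visit 26.
    At 26: go right to 4.
      At 4: go left to 14.
        14 is a leaf — visit 14.
      Visit 4.
      At 4: no right child.
  Visit 11.
  At 11: go right to 27.
    At 27: go left to 5.
      At 5: no left child.
      Visit 5.
      At 5: go right to 2.
        At 2: no left child.
        Visit 2.
        At 2: go right to 29.
          29 is a leaf — visit 29.
    Visit 27.
    At 27: go right to 35.
      35 is a leaf — visit 35.
Visit 30.
At 30: go right to 28.
  28 is a leaf — visit 28.
Full in-order sequence: 26, 14, 4, 11, 5, 2, 29, 27, 35, 30, 28.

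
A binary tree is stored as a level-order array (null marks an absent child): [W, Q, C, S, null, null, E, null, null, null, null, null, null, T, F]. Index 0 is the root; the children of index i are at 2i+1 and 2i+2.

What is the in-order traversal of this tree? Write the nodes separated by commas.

S, Q, W, C, T, E, F

In-order visits the left subtree, then the node, then the right subtree.
At W: go left to Q.
  At Q: go left to S.
    S is a leaf — visit S.
  Visit Q.
  At Q: no right child.
Visit W.
At W: go right to C.
  At C: no left child.
  Visit C.
  At C: go right to E.
    At E: go left to T.
      T is a leaf — visit T.
    Visit E.
    At E: go right to F.
      F is a leaf — visit F.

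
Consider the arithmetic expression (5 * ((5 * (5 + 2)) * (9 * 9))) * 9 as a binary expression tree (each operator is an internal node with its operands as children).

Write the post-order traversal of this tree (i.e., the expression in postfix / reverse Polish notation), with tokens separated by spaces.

5 5 5 2 + * 9 9 * * * 9 *

Post-order on an expression tree gives postfix notation: for each operator, emit left operand, right operand, then the operator.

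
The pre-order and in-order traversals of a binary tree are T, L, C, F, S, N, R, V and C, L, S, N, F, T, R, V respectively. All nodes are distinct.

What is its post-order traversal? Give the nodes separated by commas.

The first element of pre-order is the root; it splits in-order into left and right subtrees.
Root T: left subtree has 5 nodes {C, L, S, N, F}, right has 2 {R, V}.
  Root L: left subtree has 1 node {C}, right has 3 {S, N, F}.
    Root F: left subtree has 2 nodes {S, N}, right has 0 { }.
      Root S: left subtree has 0 nodes { }, right has 1 {N}.
  Root R: left subtree has 0 nodes { }, right has 1 {V}.

C, N, S, F, L, V, R, T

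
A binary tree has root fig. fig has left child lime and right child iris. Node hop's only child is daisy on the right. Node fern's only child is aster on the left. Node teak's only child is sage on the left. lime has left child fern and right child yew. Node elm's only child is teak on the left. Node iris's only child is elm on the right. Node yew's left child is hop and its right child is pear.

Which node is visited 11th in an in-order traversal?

teak

In-order visits the left subtree, then the node, then the right subtree.
At fig: go left to lime.
  At lime: go left to fern.
    At fern: go left to aster.
      aster is a leaf — visit aster.
    Visit fern.
    At fern: no right child.
  Visit lime.
  At lime: go right to yew.
    At yew: go left to hop.
      At hop: no left child.
      Visit hop.
      At hop: go right to daisy.
        daisy is a leaf — visit daisy.
    Visit yew.
    At yew: go right to pear.
      pear is a leaf — visit pear.
Visit fig.
At fig: go right to iris.
  At iris: no left child.
  Visit iris.
  At iris: go right to elm.
    At elm: go left to teak.
      At teak: go left to sage.
        sage is a leaf — visit sage.
      Visit teak.
      At teak: no right child.
    Visit elm.
    At elm: no right child.
Full in-order sequence: aster, fern, lime, hop, daisy, yew, pear, fig, iris, sage, teak, elm.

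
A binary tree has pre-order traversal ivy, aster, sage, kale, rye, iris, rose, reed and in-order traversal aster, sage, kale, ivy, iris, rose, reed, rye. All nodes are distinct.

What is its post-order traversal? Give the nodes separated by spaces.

kale sage aster reed rose iris rye ivy

The first element of pre-order is the root; it splits in-order into left and right subtrees.
Root ivy: left subtree has 3 nodes {aster, sage, kale}, right has 4 {iris, rose, reed, rye}.
  Root aster: left subtree has 0 nodes { }, right has 2 {sage, kale}.
    Root sage: left subtree has 0 nodes { }, right has 1 {kale}.
  Root rye: left subtree has 3 nodes {iris, rose, reed}, right has 0 { }.
    Root iris: left subtree has 0 nodes { }, right has 2 {rose, reed}.
      Root rose: left subtree has 0 nodes { }, right has 1 {reed}.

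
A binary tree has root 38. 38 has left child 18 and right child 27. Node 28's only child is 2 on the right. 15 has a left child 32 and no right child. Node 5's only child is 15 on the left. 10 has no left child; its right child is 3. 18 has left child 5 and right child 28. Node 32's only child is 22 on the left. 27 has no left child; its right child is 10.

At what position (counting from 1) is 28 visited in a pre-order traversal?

7

Pre-order visits the node, then its left subtree, then its right subtree.
Visit 38.
At 38: go left to 18.
  Visit 18.
  At 18: go left to 5.
    Visit 5.
    At 5: go left to 15.
      Visit 15.
      At 15: go left to 32.
        Visit 32.
        At 32: go left to 22.
          22 is a leaf — visit 22.
        At 32: no right child.
      At 15: no right child.
    At 5: no right child.
  At 18: go right to 28.
    Visit 28.
    At 28: no left child.
    At 28: go right to 2.
      2 is a leaf — visit 2.
At 38: go right to 27.
  Visit 27.
  At 27: no left child.
  At 27: go right to 10.
    Visit 10.
    At 10: no left child.
    At 10: go right to 3.
      3 is a leaf — visit 3.
Full pre-order sequence: 38, 18, 5, 15, 32, 22, 28, 2, 27, 10, 3.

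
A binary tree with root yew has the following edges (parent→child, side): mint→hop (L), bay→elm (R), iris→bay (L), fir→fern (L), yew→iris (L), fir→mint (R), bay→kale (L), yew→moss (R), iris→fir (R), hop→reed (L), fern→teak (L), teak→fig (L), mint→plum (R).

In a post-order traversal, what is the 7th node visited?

reed

Post-order visits the left subtree, then the right subtree, then the node.
At yew: go left to iris.
  At iris: go left to bay.
    At bay: go left to kale.
      kale is a leaf — visit kale.
    At bay: go right to elm.
      elm is a leaf — visit elm.
    Visit bay.
  At iris: go right to fir.
    At fir: go left to fern.
      At fern: go left to teak.
        At teak: go left to fig.
          fig is a leaf — visit fig.
        At teak: no right child.
        Visit teak.
      At fern: no right child.
      Visit fern.
    At fir: go right to mint.
      At mint: go left to hop.
        At hop: go left to reed.
          reed is a leaf — visit reed.
        At hop: no right child.
        Visit hop.
      At mint: go right to plum.
        plum is a leaf — visit plum.
      Visit mint.
    Visit fir.
  Visit iris.
At yew: go right to moss.
  moss is a leaf — visit moss.
Visit yew.
Full post-order sequence: kale, elm, bay, fig, teak, fern, reed, hop, plum, mint, fir, iris, moss, yew.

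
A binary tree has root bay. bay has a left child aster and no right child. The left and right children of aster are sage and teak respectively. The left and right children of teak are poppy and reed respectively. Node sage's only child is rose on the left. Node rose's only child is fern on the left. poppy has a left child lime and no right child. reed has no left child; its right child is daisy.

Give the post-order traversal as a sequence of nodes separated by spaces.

Post-order visits the left subtree, then the right subtree, then the node.
At bay: go left to aster.
  At aster: go left to sage.
    At sage: go left to rose.
      At rose: go left to fern.
        fern is a leaf — visit fern.
      At rose: no right child.
      Visit rose.
    At sage: no right child.
    Visit sage.
  At aster: go right to teak.
    At teak: go left to poppy.
      At poppy: go left to lime.
        lime is a leaf — visit lime.
      At poppy: no right child.
      Visit poppy.
    At teak: go right to reed.
      At reed: no left child.
      At reed: go right to daisy.
        daisy is a leaf — visit daisy.
      Visit reed.
    Visit teak.
  Visit aster.
At bay: no right child.
Visit bay.

fern rose sage lime poppy daisy reed teak aster bay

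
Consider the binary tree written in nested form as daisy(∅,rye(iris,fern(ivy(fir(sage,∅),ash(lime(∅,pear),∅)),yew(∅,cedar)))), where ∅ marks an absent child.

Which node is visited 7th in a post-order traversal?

Post-order visits the left subtree, then the right subtree, then the node.
At daisy: no left child.
At daisy: go right to rye.
  At rye: go left to iris.
    iris is a leaf — visit iris.
  At rye: go right to fern.
    At fern: go left to ivy.
      At ivy: go left to fir.
        At fir: go left to sage.
          sage is a leaf — visit sage.
        At fir: no right child.
        Visit fir.
      At ivy: go right to ash.
        At ash: go left to lime.
          At lime: no left child.
          At lime: go right to pear.
            pear is a leaf — visit pear.
          Visit lime.
        At ash: no right child.
        Visit ash.
      Visit ivy.
    At fern: go right to yew.
      At yew: no left child.
      At yew: go right to cedar.
        cedar is a leaf — visit cedar.
      Visit yew.
    Visit fern.
  Visit rye.
Visit daisy.
Full post-order sequence: iris, sage, fir, pear, lime, ash, ivy, cedar, yew, fern, rye, daisy.

ivy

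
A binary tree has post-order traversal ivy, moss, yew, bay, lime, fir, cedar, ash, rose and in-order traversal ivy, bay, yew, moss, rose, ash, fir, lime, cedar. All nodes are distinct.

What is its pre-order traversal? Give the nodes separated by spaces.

rose bay ivy yew moss ash cedar fir lime

The last element of post-order is the root; it splits in-order into left and right subtrees.
Root rose: left subtree has 4 nodes {ivy, bay, yew, moss}, right has 4 {ash, fir, lime, cedar}.
  Root bay: left subtree has 1 node {ivy}, right has 2 {yew, moss}.
    Root yew: left subtree has 0 nodes { }, right has 1 {moss}.
  Root ash: left subtree has 0 nodes { }, right has 3 {fir, lime, cedar}.
    Root cedar: left subtree has 2 nodes {fir, lime}, right has 0 { }.
      Root fir: left subtree has 0 nodes { }, right has 1 {lime}.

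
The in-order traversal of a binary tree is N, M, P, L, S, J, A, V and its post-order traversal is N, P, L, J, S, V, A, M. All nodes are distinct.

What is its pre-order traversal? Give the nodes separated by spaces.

The last element of post-order is the root; it splits in-order into left and right subtrees.
Root M: left subtree has 1 node {N}, right has 6 {P, L, S, J, A, V}.
  Root A: left subtree has 4 nodes {P, L, S, J}, right has 1 {V}.
    Root S: left subtree has 2 nodes {P, L}, right has 1 {J}.
      Root L: left subtree has 1 node {P}, right has 0 { }.

M N A S L P J V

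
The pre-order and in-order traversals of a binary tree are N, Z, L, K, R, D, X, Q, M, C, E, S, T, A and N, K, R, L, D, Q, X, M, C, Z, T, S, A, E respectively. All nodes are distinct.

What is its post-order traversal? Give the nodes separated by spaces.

The first element of pre-order is the root; it splits in-order into left and right subtrees.
Root N: left subtree has 0 nodes { }, right has 13 {K, R, L, D, Q, X, M, C, Z, T, S, A, E}.
  Root Z: left subtree has 8 nodes {K, R, L, D, Q, X, M, C}, right has 4 {T, S, A, E}.
    Root L: left subtree has 2 nodes {K, R}, right has 5 {D, Q, X, M, C}.
      Root K: left subtree has 0 nodes { }, right has 1 {R}.
      Root D: left subtree has 0 nodes { }, right has 4 {Q, X, M, C}.
        Root X: left subtree has 1 node {Q}, right has 2 {M, C}.
          Root M: left subtree has 0 nodes { }, right has 1 {C}.
    Root E: left subtree has 3 nodes {T, S, A}, right has 0 { }.
      Root S: left subtree has 1 node {T}, right has 1 {A}.

R K Q C M X D L T A S E Z N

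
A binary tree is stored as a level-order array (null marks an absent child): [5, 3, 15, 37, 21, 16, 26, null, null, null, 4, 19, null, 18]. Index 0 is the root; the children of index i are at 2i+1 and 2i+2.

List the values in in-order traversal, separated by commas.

37, 3, 21, 4, 5, 19, 16, 15, 18, 26

In-order visits the left subtree, then the node, then the right subtree.
At 5: go left to 3.
  At 3: go left to 37.
    37 is a leaf — visit 37.
  Visit 3.
  At 3: go right to 21.
    At 21: no left child.
    Visit 21.
    At 21: go right to 4.
      4 is a leaf — visit 4.
Visit 5.
At 5: go right to 15.
  At 15: go left to 16.
    At 16: go left to 19.
      19 is a leaf — visit 19.
    Visit 16.
    At 16: no right child.
  Visit 15.
  At 15: go right to 26.
    At 26: go left to 18.
      18 is a leaf — visit 18.
    Visit 26.
    At 26: no right child.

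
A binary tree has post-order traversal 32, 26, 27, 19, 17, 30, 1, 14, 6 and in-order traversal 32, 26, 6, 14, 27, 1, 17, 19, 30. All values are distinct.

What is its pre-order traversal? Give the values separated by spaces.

6 26 32 14 1 27 30 17 19

The last element of post-order is the root; it splits in-order into left and right subtrees.
Root 6: left subtree has 2 nodes {32, 26}, right has 6 {14, 27, 1, 17, 19, 30}.
  Root 26: left subtree has 1 node {32}, right has 0 { }.
  Root 14: left subtree has 0 nodes { }, right has 5 {27, 1, 17, 19, 30}.
    Root 1: left subtree has 1 node {27}, right has 3 {17, 19, 30}.
      Root 30: left subtree has 2 nodes {17, 19}, right has 0 { }.
        Root 17: left subtree has 0 nodes { }, right has 1 {19}.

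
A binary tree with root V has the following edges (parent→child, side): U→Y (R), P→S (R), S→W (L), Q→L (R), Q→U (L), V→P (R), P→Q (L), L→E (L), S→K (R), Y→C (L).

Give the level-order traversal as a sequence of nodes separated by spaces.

V P Q S U L W K Y E C

Level-order visits nodes level by level from the root, left to right within each level.
Level 0: V
Level 1: P
Level 2: Q, S
Level 3: U, L, W, K
Level 4: Y, E
Level 5: C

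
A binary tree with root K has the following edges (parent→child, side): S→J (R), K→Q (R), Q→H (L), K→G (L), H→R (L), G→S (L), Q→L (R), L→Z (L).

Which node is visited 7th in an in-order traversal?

Q

In-order visits the left subtree, then the node, then the right subtree.
At K: go left to G.
  At G: go left to S.
    At S: no left child.
    Visit S.
    At S: go right to J.
      J is a leaf — visit J.
  Visit G.
  At G: no right child.
Visit K.
At K: go right to Q.
  At Q: go left to H.
    At H: go left to R.
      R is a leaf — visit R.
    Visit H.
    At H: no right child.
  Visit Q.
  At Q: go right to L.
    At L: go left to Z.
      Z is a leaf — visit Z.
    Visit L.
    At L: no right child.
Full in-order sequence: S, J, G, K, R, H, Q, Z, L.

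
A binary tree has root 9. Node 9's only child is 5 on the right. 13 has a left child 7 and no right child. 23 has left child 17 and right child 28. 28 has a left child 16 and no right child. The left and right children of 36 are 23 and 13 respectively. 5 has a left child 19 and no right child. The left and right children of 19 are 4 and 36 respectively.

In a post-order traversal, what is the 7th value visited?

Post-order visits the left subtree, then the right subtree, then the node.
At 9: no left child.
At 9: go right to 5.
  At 5: go left to 19.
    At 19: go left to 4.
      4 is a leaf — visit 4.
    At 19: go right to 36.
      At 36: go left to 23.
        At 23: go left to 17.
          17 is a leaf — visit 17.
        At 23: go right to 28.
          At 28: go left to 16.
            16 is a leaf — visit 16.
          At 28: no right child.
          Visit 28.
        Visit 23.
      At 36: go right to 13.
        At 13: go left to 7.
          7 is a leaf — visit 7.
        At 13: no right child.
        Visit 13.
      Visit 36.
    Visit 19.
  At 5: no right child.
  Visit 5.
Visit 9.
Full post-order sequence: 4, 17, 16, 28, 23, 7, 13, 36, 19, 5, 9.

13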